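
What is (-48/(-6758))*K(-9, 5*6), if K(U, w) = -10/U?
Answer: 80/10137 ≈ 0.0078919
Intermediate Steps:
(-48/(-6758))*K(-9, 5*6) = (-48/(-6758))*(-10/(-9)) = (-48*(-1/6758))*(-10*(-⅑)) = (24/3379)*(10/9) = 80/10137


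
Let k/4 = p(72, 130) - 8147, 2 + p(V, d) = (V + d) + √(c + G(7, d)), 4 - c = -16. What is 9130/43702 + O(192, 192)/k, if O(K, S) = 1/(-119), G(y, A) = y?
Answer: 15247969516553/72986409705048 + √3/10020558744 ≈ 0.20892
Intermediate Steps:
c = 20 (c = 4 - 1*(-16) = 4 + 16 = 20)
O(K, S) = -1/119
p(V, d) = -2 + V + d + 3*√3 (p(V, d) = -2 + ((V + d) + √(20 + 7)) = -2 + ((V + d) + √27) = -2 + ((V + d) + 3*√3) = -2 + (V + d + 3*√3) = -2 + V + d + 3*√3)
k = -31788 + 12*√3 (k = 4*((-2 + 72 + 130 + 3*√3) - 8147) = 4*((200 + 3*√3) - 8147) = 4*(-7947 + 3*√3) = -31788 + 12*√3 ≈ -31767.)
9130/43702 + O(192, 192)/k = 9130/43702 - 1/(119*(-31788 + 12*√3)) = 9130*(1/43702) - 1/(119*(-31788 + 12*√3)) = 4565/21851 - 1/(119*(-31788 + 12*√3))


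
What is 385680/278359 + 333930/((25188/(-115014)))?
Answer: -890901668286195/584275541 ≈ -1.5248e+6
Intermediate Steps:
385680/278359 + 333930/((25188/(-115014))) = 385680*(1/278359) + 333930/((25188*(-1/115014))) = 385680/278359 + 333930/(-4198/19169) = 385680/278359 + 333930*(-19169/4198) = 385680/278359 - 3200552085/2099 = -890901668286195/584275541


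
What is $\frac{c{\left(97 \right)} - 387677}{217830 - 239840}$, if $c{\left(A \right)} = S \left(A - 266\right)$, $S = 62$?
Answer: $\frac{79631}{4402} \approx 18.09$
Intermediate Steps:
$c{\left(A \right)} = -16492 + 62 A$ ($c{\left(A \right)} = 62 \left(A - 266\right) = 62 \left(-266 + A\right) = -16492 + 62 A$)
$\frac{c{\left(97 \right)} - 387677}{217830 - 239840} = \frac{\left(-16492 + 62 \cdot 97\right) - 387677}{217830 - 239840} = \frac{\left(-16492 + 6014\right) - 387677}{-22010} = \left(-10478 - 387677\right) \left(- \frac{1}{22010}\right) = \left(-398155\right) \left(- \frac{1}{22010}\right) = \frac{79631}{4402}$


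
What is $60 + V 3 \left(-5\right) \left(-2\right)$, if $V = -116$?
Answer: $-3420$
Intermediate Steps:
$60 + V 3 \left(-5\right) \left(-2\right) = 60 - 116 \cdot 3 \left(-5\right) \left(-2\right) = 60 - 116 \left(\left(-15\right) \left(-2\right)\right) = 60 - 3480 = -3420$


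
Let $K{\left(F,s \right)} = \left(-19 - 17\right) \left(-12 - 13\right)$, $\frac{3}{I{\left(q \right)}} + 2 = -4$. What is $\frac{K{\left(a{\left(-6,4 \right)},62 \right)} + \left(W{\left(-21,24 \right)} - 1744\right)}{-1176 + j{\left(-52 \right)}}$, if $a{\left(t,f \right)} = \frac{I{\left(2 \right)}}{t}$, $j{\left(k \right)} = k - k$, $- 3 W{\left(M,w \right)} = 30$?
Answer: $\frac{61}{84} \approx 0.72619$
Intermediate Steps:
$I{\left(q \right)} = - \frac{1}{2}$ ($I{\left(q \right)} = \frac{3}{-2 - 4} = \frac{3}{-6} = 3 \left(- \frac{1}{6}\right) = - \frac{1}{2}$)
$W{\left(M,w \right)} = -10$ ($W{\left(M,w \right)} = \left(- \frac{1}{3}\right) 30 = -10$)
$j{\left(k \right)} = 0$
$a{\left(t,f \right)} = - \frac{1}{2 t}$
$K{\left(F,s \right)} = 900$ ($K{\left(F,s \right)} = \left(-36\right) \left(-25\right) = 900$)
$\frac{K{\left(a{\left(-6,4 \right)},62 \right)} + \left(W{\left(-21,24 \right)} - 1744\right)}{-1176 + j{\left(-52 \right)}} = \frac{900 - 1754}{-1176 + 0} = \frac{900 - 1754}{-1176} = \left(900 - 1754\right) \left(- \frac{1}{1176}\right) = \left(-854\right) \left(- \frac{1}{1176}\right) = \frac{61}{84}$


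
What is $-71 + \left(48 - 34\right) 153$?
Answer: $2071$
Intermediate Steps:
$-71 + \left(48 - 34\right) 153 = -71 + 14 \cdot 153 = -71 + 2142 = 2071$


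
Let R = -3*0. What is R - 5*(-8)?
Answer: 40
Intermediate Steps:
R = 0
R - 5*(-8) = 0 - 5*(-8) = 0 + 40 = 40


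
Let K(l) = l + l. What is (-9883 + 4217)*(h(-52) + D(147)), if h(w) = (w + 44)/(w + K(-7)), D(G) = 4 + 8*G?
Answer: -220656704/33 ≈ -6.6866e+6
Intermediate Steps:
K(l) = 2*l
h(w) = (44 + w)/(-14 + w) (h(w) = (w + 44)/(w + 2*(-7)) = (44 + w)/(w - 14) = (44 + w)/(-14 + w))
(-9883 + 4217)*(h(-52) + D(147)) = (-9883 + 4217)*((44 - 52)/(-14 - 52) + (4 + 8*147)) = -5666*(-8/(-66) + (4 + 1176)) = -5666*(-1/66*(-8) + 1180) = -5666*(4/33 + 1180) = -5666*38944/33 = -220656704/33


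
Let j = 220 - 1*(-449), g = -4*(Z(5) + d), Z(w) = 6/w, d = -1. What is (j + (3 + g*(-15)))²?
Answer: 467856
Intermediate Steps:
g = -⅘ (g = -4*(6/5 - 1) = -4*⅕ = -⅘ ≈ -0.80000)
j = 669 (j = 220 + 449 = 669)
(j + (3 + g*(-15)))² = (669 + (3 - ⅘*(-15)))² = (669 + (3 + 12))² = (669 + 15)² = 684² = 467856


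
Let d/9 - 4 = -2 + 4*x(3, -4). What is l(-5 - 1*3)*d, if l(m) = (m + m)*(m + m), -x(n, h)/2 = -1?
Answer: 23040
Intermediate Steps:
x(n, h) = 2 (x(n, h) = -2*(-1) = 2)
l(m) = 4*m**2 (l(m) = (2*m)*(2*m) = 4*m**2)
d = 90 (d = 36 + 9*(-2 + 4*2) = 36 + 9*(-2 + 8) = 36 + 9*6 = 36 + 54 = 90)
l(-5 - 1*3)*d = (4*(-5 - 1*3)**2)*90 = (4*(-5 - 3)**2)*90 = (4*(-8)**2)*90 = (4*64)*90 = 256*90 = 23040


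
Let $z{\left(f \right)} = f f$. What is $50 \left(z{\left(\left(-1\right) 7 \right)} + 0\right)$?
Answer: $2450$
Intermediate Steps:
$z{\left(f \right)} = f^{2}$
$50 \left(z{\left(\left(-1\right) 7 \right)} + 0\right) = 50 \left(\left(\left(-1\right) 7\right)^{2} + 0\right) = 50 \left(\left(-7\right)^{2} + 0\right) = 50 \left(49 + 0\right) = 50 \cdot 49 = 2450$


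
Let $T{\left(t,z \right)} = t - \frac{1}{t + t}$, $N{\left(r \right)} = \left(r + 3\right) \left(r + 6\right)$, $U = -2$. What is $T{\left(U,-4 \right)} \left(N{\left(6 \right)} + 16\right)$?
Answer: $-217$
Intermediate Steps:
$N{\left(r \right)} = \left(3 + r\right) \left(6 + r\right)$
$T{\left(t,z \right)} = t - \frac{1}{2 t}$
$T{\left(U,-4 \right)} \left(N{\left(6 \right)} + 16\right) = \left(-2 - \frac{1}{2 \left(-2\right)}\right) \left(\left(18 + 6^{2} + 9 \cdot 6\right) + 16\right) = \left(-2 - - \frac{1}{4}\right) \left(\left(18 + 36 + 54\right) + 16\right) = \left(-2 + \frac{1}{4}\right) \left(108 + 16\right) = \left(- \frac{7}{4}\right) 124 = -217$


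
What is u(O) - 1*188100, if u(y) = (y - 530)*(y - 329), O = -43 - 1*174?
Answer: 219762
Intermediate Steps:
O = -217 (O = -43 - 174 = -217)
u(y) = (-530 + y)*(-329 + y)
u(O) - 1*188100 = (174370 + (-217)**2 - 859*(-217)) - 1*188100 = (174370 + 47089 + 186403) - 188100 = 407862 - 188100 = 219762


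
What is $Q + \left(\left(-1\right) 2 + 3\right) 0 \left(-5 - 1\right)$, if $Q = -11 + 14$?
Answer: $3$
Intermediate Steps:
$Q = 3$
$Q + \left(\left(-1\right) 2 + 3\right) 0 \left(-5 - 1\right) = 3 + \left(\left(-1\right) 2 + 3\right) 0 \left(-5 - 1\right) = 3 + \left(-2 + 3\right) 0 \left(-6\right) = 3 + 1 \cdot 0 = 3 + 0 = 3$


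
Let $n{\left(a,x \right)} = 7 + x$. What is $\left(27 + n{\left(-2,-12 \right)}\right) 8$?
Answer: $176$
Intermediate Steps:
$\left(27 + n{\left(-2,-12 \right)}\right) 8 = \left(27 + \left(7 - 12\right)\right) 8 = \left(27 - 5\right) 8 = 22 \cdot 8 = 176$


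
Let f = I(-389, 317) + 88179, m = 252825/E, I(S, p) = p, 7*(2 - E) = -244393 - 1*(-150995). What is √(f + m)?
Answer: √1595793118511/4246 ≈ 297.51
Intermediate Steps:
E = 93412/7 (E = 2 - (-244393 - 1*(-150995))/7 = 2 - (-244393 + 150995)/7 = 2 - ⅐*(-93398) = 2 + 93398/7 = 93412/7 ≈ 13345.)
m = 1769775/93412 (m = 252825/(93412/7) = 252825*(7/93412) = 1769775/93412 ≈ 18.946)
f = 88496 (f = 317 + 88179 = 88496)
√(f + m) = √(88496 + 1769775/93412) = √(8268358127/93412) = √1595793118511/4246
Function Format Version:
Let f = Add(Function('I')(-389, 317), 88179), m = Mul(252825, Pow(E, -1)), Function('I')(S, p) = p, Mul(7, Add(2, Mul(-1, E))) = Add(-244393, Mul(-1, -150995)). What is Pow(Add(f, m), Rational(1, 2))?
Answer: Mul(Rational(1, 4246), Pow(1595793118511, Rational(1, 2))) ≈ 297.51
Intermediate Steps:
E = Rational(93412, 7) (E = Add(2, Mul(Rational(-1, 7), Add(-244393, Mul(-1, -150995)))) = Add(2, Mul(Rational(-1, 7), Add(-244393, 150995))) = Add(2, Mul(Rational(-1, 7), -93398)) = Add(2, Rational(93398, 7)) = Rational(93412, 7) ≈ 13345.)
m = Rational(1769775, 93412) (m = Mul(252825, Pow(Rational(93412, 7), -1)) = Mul(252825, Rational(7, 93412)) = Rational(1769775, 93412) ≈ 18.946)
f = 88496 (f = Add(317, 88179) = 88496)
Pow(Add(f, m), Rational(1, 2)) = Pow(Add(88496, Rational(1769775, 93412)), Rational(1, 2)) = Pow(Rational(8268358127, 93412), Rational(1, 2)) = Mul(Rational(1, 4246), Pow(1595793118511, Rational(1, 2)))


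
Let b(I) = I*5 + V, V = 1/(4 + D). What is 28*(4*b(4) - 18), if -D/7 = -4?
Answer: 3479/2 ≈ 1739.5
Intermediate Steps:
D = 28 (D = -7*(-4) = 28)
V = 1/32 (V = 1/(4 + 28) = 1/32 ≈ 0.031250)
b(I) = 1/32 + 5*I (b(I) = I*5 + 1/32 = 5*I + 1/32 = 1/32 + 5*I)
28*(4*b(4) - 18) = 28*(4*(1/32 + 5*4) - 18) = 28*(4*(1/32 + 20) - 18) = 28*(4*(641/32) - 18) = 28*(641/8 - 18) = 28*(497/8) = 3479/2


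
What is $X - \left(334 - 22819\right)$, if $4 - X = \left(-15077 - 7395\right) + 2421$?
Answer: $42540$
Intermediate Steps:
$X = 20055$ ($X = 4 - \left(\left(-15077 - 7395\right) + 2421\right) = 4 - \left(-22472 + 2421\right) = 4 - -20051 = 4 + 20051 = 20055$)
$X - \left(334 - 22819\right) = 20055 - \left(334 - 22819\right) = 20055 - -22485 = 20055 + 22485 = 42540$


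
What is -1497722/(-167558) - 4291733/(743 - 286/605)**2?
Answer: 161308064807806/139728620277459 ≈ 1.1544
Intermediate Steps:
-1497722/(-167558) - 4291733/(743 - 286/605)**2 = -1497722*(-1/167558) - 4291733/(743 - 286*1/605)**2 = 748861/83779 - 4291733/(743 - 26/55)**2 = 748861/83779 - 4291733/((40839/55)**2) = 748861/83779 - 4291733/1667823921/3025 = 748861/83779 - 4291733*3025/1667823921 = 748861/83779 - 12982492325/1667823921 = 161308064807806/139728620277459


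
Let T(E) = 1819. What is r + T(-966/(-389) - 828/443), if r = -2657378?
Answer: -2655559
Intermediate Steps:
r + T(-966/(-389) - 828/443) = -2657378 + 1819 = -2655559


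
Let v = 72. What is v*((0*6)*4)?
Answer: 0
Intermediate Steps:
v*((0*6)*4) = 72*((0*6)*4) = 72*(0*4) = 72*0 = 0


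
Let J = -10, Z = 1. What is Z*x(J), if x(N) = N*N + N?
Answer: 90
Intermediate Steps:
x(N) = N + N² (x(N) = N² + N = N + N²)
Z*x(J) = 1*(-10*(1 - 10)) = 1*(-10*(-9)) = 1*90 = 90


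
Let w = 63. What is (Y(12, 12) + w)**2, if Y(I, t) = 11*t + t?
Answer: 42849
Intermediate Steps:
Y(I, t) = 12*t
(Y(12, 12) + w)**2 = (12*12 + 63)**2 = (144 + 63)**2 = 207**2 = 42849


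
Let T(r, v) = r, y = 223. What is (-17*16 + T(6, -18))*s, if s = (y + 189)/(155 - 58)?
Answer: -109592/97 ≈ -1129.8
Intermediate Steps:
s = 412/97 (s = (223 + 189)/(155 - 58) = 412/97 ≈ 4.2474)
(-17*16 + T(6, -18))*s = (-17*16 + 6)*(412/97) = (-272 + 6)*(412/97) = -266*412/97 = -109592/97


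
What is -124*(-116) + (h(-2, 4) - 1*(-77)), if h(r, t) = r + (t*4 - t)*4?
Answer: 14507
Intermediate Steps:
h(r, t) = r + 12*t (h(r, t) = r + (4*t - t)*4 = r + (3*t)*4 = r + 12*t)
-124*(-116) + (h(-2, 4) - 1*(-77)) = -124*(-116) + ((-2 + 12*4) - 1*(-77)) = 14384 + ((-2 + 48) + 77) = 14384 + (46 + 77) = 14384 + 123 = 14507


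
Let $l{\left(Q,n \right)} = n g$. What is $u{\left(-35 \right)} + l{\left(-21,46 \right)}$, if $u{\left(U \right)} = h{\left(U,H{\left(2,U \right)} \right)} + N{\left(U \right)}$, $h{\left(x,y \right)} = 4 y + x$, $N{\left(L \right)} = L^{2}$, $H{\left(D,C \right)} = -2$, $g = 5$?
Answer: $1412$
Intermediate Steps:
$h{\left(x,y \right)} = x + 4 y$
$l{\left(Q,n \right)} = 5 n$ ($l{\left(Q,n \right)} = n 5 = 5 n$)
$u{\left(U \right)} = -8 + U + U^{2}$ ($u{\left(U \right)} = \left(U + 4 \left(-2\right)\right) + U^{2} = \left(U - 8\right) + U^{2} = \left(-8 + U\right) + U^{2} = -8 + U + U^{2}$)
$u{\left(-35 \right)} + l{\left(-21,46 \right)} = \left(-8 - 35 + \left(-35\right)^{2}\right) + 5 \cdot 46 = \left(-8 - 35 + 1225\right) + 230 = 1182 + 230 = 1412$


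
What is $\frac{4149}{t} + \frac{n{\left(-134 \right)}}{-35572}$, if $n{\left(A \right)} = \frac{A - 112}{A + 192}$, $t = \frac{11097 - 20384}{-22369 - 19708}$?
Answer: $\frac{180092027359425}{9580357756} \approx 18798.0$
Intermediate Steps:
$t = \frac{9287}{42077}$ ($t = - \frac{9287}{-42077} = \left(-9287\right) \left(- \frac{1}{42077}\right) = \frac{9287}{42077} \approx 0.22071$)
$n{\left(A \right)} = \frac{-112 + A}{192 + A}$
$\frac{4149}{t} + \frac{n{\left(-134 \right)}}{-35572} = \frac{4149}{\frac{9287}{42077}} + \frac{\frac{1}{192 - 134} \left(-112 - 134\right)}{-35572} = 4149 \cdot \frac{42077}{9287} + \frac{1}{58} \left(-246\right) \left(- \frac{1}{35572}\right) = \frac{174577473}{9287} + \frac{1}{58} \left(-246\right) \left(- \frac{1}{35572}\right) = \frac{174577473}{9287} - - \frac{123}{1031588} = \frac{174577473}{9287} + \frac{123}{1031588} = \frac{180092027359425}{9580357756}$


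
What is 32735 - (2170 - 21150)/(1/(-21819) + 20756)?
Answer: 1140406352725/34836551 ≈ 32736.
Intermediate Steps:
32735 - (2170 - 21150)/(1/(-21819) + 20756) = 32735 - (-18980)/(-1/21819 + 20756) = 32735 - (-18980)/452875163/21819 = 32735 - (-18980)*21819/452875163 = 32735 - 1*(-31855740/34836551) = 32735 + 31855740/34836551 = 1140406352725/34836551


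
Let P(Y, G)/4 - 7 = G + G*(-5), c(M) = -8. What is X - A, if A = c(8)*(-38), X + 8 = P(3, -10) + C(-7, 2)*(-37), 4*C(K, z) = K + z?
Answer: -311/4 ≈ -77.750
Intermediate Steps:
C(K, z) = K/4 + z/4 (C(K, z) = (K + z)/4 = K/4 + z/4)
P(Y, G) = 28 - 16*G (P(Y, G) = 28 + 4*(G + G*(-5)) = 28 + 4*(G - 5*G) = 28 + 4*(-4*G) = 28 - 16*G)
X = 905/4 (X = -8 + ((28 - 16*(-10)) + ((¼)*(-7) + (¼)*2)*(-37)) = -8 + ((28 + 160) + (-7/4 + ½)*(-37)) = -8 + (188 - 5/4*(-37)) = -8 + (188 + 185/4) = -8 + 937/4 = 905/4 ≈ 226.25)
A = 304 (A = -8*(-38) = 304)
X - A = 905/4 - 1*304 = 905/4 - 304 = -311/4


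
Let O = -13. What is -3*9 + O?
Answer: -40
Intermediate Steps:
-3*9 + O = -3*9 - 13 = -27 - 13 = -40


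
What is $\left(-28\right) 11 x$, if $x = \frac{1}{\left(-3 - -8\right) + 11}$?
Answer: $- \frac{77}{4} \approx -19.25$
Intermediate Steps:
$x = \frac{1}{16}$ ($x = \frac{1}{\left(-3 + 8\right) + 11} = \frac{1}{5 + 11} = \frac{1}{16} \approx 0.0625$)
$\left(-28\right) 11 x = \left(-28\right) 11 \cdot \frac{1}{16} = \left(-308\right) \frac{1}{16} = - \frac{77}{4}$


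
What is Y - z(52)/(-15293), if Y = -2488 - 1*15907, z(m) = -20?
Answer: -281314755/15293 ≈ -18395.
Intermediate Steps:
Y = -18395 (Y = -2488 - 15907 = -18395)
Y - z(52)/(-15293) = -18395 - (-20)/(-15293) = -18395 - (-20)*(-1)/15293 = -18395 - 1*20/15293 = -18395 - 20/15293 = -281314755/15293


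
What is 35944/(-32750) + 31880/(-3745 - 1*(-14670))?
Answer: 13027636/7155875 ≈ 1.8206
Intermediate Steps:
35944/(-32750) + 31880/(-3745 - 1*(-14670)) = 35944*(-1/32750) + 31880/(-3745 + 14670) = -17972/16375 + 31880/10925 = -17972/16375 + 31880*(1/10925) = -17972/16375 + 6376/2185 = 13027636/7155875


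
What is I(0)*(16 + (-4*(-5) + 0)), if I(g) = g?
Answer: 0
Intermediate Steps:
I(0)*(16 + (-4*(-5) + 0)) = 0*(16 + (-4*(-5) + 0)) = 0*(16 + (20 + 0)) = 0*(16 + 20) = 0*36 = 0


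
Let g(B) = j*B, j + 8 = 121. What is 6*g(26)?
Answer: 17628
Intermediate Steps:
j = 113 (j = -8 + 121 = 113)
g(B) = 113*B
6*g(26) = 6*(113*26) = 6*2938 = 17628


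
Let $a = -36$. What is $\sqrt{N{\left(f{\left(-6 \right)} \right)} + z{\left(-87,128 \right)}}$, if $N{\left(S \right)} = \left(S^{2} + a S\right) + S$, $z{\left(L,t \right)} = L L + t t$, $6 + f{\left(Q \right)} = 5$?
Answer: $\sqrt{23989} \approx 154.88$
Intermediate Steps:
$f{\left(Q \right)} = -1$ ($f{\left(Q \right)} = -6 + 5 = -1$)
$z{\left(L,t \right)} = L^{2} + t^{2}$
$N{\left(S \right)} = S^{2} - 35 S$ ($N{\left(S \right)} = \left(S^{2} - 36 S\right) + S = S^{2} - 35 S$)
$\sqrt{N{\left(f{\left(-6 \right)} \right)} + z{\left(-87,128 \right)}} = \sqrt{- (-35 - 1) + \left(\left(-87\right)^{2} + 128^{2}\right)} = \sqrt{\left(-1\right) \left(-36\right) + \left(7569 + 16384\right)} = \sqrt{36 + 23953} = \sqrt{23989}$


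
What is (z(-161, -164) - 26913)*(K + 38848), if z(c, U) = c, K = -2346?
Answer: -988255148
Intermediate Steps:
(z(-161, -164) - 26913)*(K + 38848) = (-161 - 26913)*(-2346 + 38848) = -27074*36502 = -988255148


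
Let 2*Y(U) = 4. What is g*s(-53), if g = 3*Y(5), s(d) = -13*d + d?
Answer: 3816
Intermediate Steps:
Y(U) = 2 (Y(U) = (1/2)*4 = 2)
s(d) = -12*d
g = 6 (g = 3*2 = 6)
g*s(-53) = 6*(-12*(-53)) = 6*636 = 3816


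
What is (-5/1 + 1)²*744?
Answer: 11904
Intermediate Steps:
(-5/1 + 1)²*744 = (-5*1 + 1)²*744 = (-5 + 1)²*744 = (-4)²*744 = 16*744 = 11904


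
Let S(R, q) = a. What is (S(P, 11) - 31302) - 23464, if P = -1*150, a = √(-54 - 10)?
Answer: -54766 + 8*I ≈ -54766.0 + 8.0*I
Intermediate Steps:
a = 8*I (a = √(-64) = 8*I ≈ 8.0*I)
P = -150
S(R, q) = 8*I
(S(P, 11) - 31302) - 23464 = (8*I - 31302) - 23464 = (-31302 + 8*I) - 23464 = -54766 + 8*I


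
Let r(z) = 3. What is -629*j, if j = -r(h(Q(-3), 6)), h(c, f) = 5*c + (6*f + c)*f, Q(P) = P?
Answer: 1887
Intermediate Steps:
h(c, f) = 5*c + f*(c + 6*f) (h(c, f) = 5*c + (c + 6*f)*f = 5*c + f*(c + 6*f))
j = -3 (j = -1*3 = -3)
-629*j = -629*(-3) = 1887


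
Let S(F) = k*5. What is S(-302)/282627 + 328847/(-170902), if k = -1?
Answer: -92941895579/48301519554 ≈ -1.9242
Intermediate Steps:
S(F) = -5 (S(F) = -1*5 = -5)
S(-302)/282627 + 328847/(-170902) = -5/282627 + 328847/(-170902) = -5*1/282627 + 328847*(-1/170902) = -5/282627 - 328847/170902 = -92941895579/48301519554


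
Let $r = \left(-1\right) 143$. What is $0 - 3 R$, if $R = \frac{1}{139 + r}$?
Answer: $\frac{3}{4} \approx 0.75$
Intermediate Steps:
$r = -143$
$R = - \frac{1}{4}$ ($R = \frac{1}{139 - 143} = \frac{1}{-4} = - \frac{1}{4} \approx -0.25$)
$0 - 3 R = 0 - - \frac{3}{4} = 0 + \frac{3}{4} = \frac{3}{4}$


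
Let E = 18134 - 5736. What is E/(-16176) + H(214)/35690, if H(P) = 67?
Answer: -110350207/144330360 ≈ -0.76457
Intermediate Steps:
E = 12398
E/(-16176) + H(214)/35690 = 12398/(-16176) + 67/35690 = 12398*(-1/16176) + 67*(1/35690) = -6199/8088 + 67/35690 = -110350207/144330360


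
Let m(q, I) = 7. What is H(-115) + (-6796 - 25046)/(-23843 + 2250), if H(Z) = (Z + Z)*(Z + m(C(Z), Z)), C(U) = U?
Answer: 536401962/21593 ≈ 24841.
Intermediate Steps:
H(Z) = 2*Z*(7 + Z) (H(Z) = (Z + Z)*(Z + 7) = (2*Z)*(7 + Z) = 2*Z*(7 + Z))
H(-115) + (-6796 - 25046)/(-23843 + 2250) = 2*(-115)*(7 - 115) + (-6796 - 25046)/(-23843 + 2250) = 2*(-115)*(-108) - 31842/(-21593) = 24840 - 31842*(-1/21593) = 24840 + 31842/21593 = 536401962/21593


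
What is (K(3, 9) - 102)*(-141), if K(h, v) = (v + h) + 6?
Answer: 11844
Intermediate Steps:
K(h, v) = 6 + h + v (K(h, v) = (h + v) + 6 = 6 + h + v)
(K(3, 9) - 102)*(-141) = ((6 + 3 + 9) - 102)*(-141) = (18 - 102)*(-141) = -84*(-141) = 11844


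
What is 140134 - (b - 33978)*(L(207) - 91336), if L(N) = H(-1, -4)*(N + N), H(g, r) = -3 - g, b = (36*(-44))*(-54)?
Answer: 4751931646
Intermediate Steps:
b = 85536 (b = -1584*(-54) = 85536)
L(N) = -4*N (L(N) = (-3 - 1*(-1))*(N + N) = (-3 + 1)*(2*N) = -4*N)
140134 - (b - 33978)*(L(207) - 91336) = 140134 - (85536 - 33978)*(-4*207 - 91336) = 140134 - 51558*(-828 - 91336) = 140134 - 51558*(-92164) = 140134 - 1*(-4751791512) = 140134 + 4751791512 = 4751931646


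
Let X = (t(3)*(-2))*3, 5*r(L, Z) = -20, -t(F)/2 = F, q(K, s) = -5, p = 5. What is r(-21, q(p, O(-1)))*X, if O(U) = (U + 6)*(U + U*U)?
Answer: -144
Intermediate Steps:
O(U) = (6 + U)*(U + U**2)
t(F) = -2*F
r(L, Z) = -4 (r(L, Z) = (1/5)*(-20) = -4)
X = 36 (X = (-2*3*(-2))*3 = -6*(-2)*3 = 12*3 = 36)
r(-21, q(p, O(-1)))*X = -4*36 = -144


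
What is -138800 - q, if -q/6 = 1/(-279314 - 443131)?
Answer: -33425122002/240815 ≈ -1.3880e+5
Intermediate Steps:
q = 2/240815 (q = -6/(-279314 - 443131) = -6/(-722445) = -6*(-1/722445) = 2/240815 ≈ 8.3051e-6)
-138800 - q = -138800 - 1*2/240815 = -138800 - 2/240815 = -33425122002/240815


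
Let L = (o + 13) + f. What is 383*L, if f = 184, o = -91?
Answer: 40598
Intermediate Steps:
L = 106 (L = (-91 + 13) + 184 = -78 + 184 = 106)
383*L = 383*106 = 40598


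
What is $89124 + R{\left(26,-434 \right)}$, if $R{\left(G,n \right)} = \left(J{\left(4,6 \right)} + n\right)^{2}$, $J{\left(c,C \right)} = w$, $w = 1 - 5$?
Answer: $280968$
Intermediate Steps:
$w = -4$ ($w = 1 - 5 = -4$)
$J{\left(c,C \right)} = -4$
$R{\left(G,n \right)} = \left(-4 + n\right)^{2}$
$89124 + R{\left(26,-434 \right)} = 89124 + \left(-4 - 434\right)^{2} = 89124 + \left(-438\right)^{2} = 89124 + 191844 = 280968$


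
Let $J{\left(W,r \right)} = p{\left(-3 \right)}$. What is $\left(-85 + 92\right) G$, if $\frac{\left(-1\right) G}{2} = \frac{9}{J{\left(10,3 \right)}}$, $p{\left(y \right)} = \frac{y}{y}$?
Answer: $-126$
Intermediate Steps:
$p{\left(y \right)} = 1$
$J{\left(W,r \right)} = 1$
$G = -18$ ($G = - 2 \cdot \frac{9}{1} = - 2 \cdot 9 \cdot 1 = \left(-2\right) 9 = -18$)
$\left(-85 + 92\right) G = \left(-85 + 92\right) \left(-18\right) = 7 \left(-18\right) = -126$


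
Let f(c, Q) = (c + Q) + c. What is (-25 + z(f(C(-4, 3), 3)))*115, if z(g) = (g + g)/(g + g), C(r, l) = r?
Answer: -2760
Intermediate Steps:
f(c, Q) = Q + 2*c (f(c, Q) = (Q + c) + c = Q + 2*c)
z(g) = 1 (z(g) = (2*g)/((2*g)) = (2*g)*(1/(2*g)) = 1)
(-25 + z(f(C(-4, 3), 3)))*115 = (-25 + 1)*115 = -24*115 = -2760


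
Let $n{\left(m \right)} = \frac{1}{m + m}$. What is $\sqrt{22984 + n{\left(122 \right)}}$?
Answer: $\frac{\sqrt{342093917}}{122} \approx 151.6$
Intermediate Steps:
$n{\left(m \right)} = \frac{1}{2 m}$
$\sqrt{22984 + n{\left(122 \right)}} = \sqrt{22984 + \frac{1}{2 \cdot 122}} = \sqrt{22984 + \frac{1}{2} \cdot \frac{1}{122}} = \sqrt{22984 + \frac{1}{244}} = \sqrt{\frac{5608097}{244}} = \frac{\sqrt{342093917}}{122}$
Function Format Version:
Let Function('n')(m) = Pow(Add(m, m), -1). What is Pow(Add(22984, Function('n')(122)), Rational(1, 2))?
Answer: Mul(Rational(1, 122), Pow(342093917, Rational(1, 2))) ≈ 151.60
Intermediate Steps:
Function('n')(m) = Mul(Rational(1, 2), Pow(m, -1)) (Function('n')(m) = Pow(Mul(2, m), -1) = Mul(Rational(1, 2), Pow(m, -1)))
Pow(Add(22984, Function('n')(122)), Rational(1, 2)) = Pow(Add(22984, Mul(Rational(1, 2), Pow(122, -1))), Rational(1, 2)) = Pow(Add(22984, Mul(Rational(1, 2), Rational(1, 122))), Rational(1, 2)) = Pow(Add(22984, Rational(1, 244)), Rational(1, 2)) = Pow(Rational(5608097, 244), Rational(1, 2)) = Mul(Rational(1, 122), Pow(342093917, Rational(1, 2)))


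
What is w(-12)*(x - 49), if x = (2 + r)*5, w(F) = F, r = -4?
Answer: 708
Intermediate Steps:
x = -10 (x = (2 - 4)*5 = -2*5 = -10)
w(-12)*(x - 49) = -12*(-10 - 49) = -12*(-59) = 708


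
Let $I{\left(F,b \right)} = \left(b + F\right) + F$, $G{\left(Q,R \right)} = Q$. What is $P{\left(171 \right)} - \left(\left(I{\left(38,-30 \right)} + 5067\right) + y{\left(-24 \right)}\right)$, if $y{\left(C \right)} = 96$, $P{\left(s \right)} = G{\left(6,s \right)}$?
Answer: $-5203$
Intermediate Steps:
$P{\left(s \right)} = 6$
$I{\left(F,b \right)} = b + 2 F$ ($I{\left(F,b \right)} = \left(F + b\right) + F = b + 2 F$)
$P{\left(171 \right)} - \left(\left(I{\left(38,-30 \right)} + 5067\right) + y{\left(-24 \right)}\right) = 6 - \left(\left(\left(-30 + 2 \cdot 38\right) + 5067\right) + 96\right) = 6 - \left(\left(\left(-30 + 76\right) + 5067\right) + 96\right) = 6 - \left(\left(46 + 5067\right) + 96\right) = 6 - \left(5113 + 96\right) = 6 - 5209 = -5203$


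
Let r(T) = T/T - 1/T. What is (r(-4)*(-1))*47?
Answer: -235/4 ≈ -58.750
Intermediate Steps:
r(T) = 1 - 1/T
(r(-4)*(-1))*47 = (((-1 - 4)/(-4))*(-1))*47 = (-1/4*(-5)*(-1))*47 = ((5/4)*(-1))*47 = -5/4*47 = -235/4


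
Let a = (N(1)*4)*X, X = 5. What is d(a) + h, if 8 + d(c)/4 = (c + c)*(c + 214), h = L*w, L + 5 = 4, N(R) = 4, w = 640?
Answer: 187488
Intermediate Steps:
L = -1 (L = -5 + 4 = -1)
a = 80 (a = (4*4)*5 = 16*5 = 80)
h = -640 (h = -1*640 = -640)
d(c) = -32 + 8*c*(214 + c) (d(c) = -32 + 4*((c + c)*(c + 214)) = -32 + 4*((2*c)*(214 + c)) = -32 + 4*(2*c*(214 + c)) = -32 + 8*c*(214 + c))
d(a) + h = (-32 + 8*80**2 + 1712*80) - 640 = (-32 + 8*6400 + 136960) - 640 = (-32 + 51200 + 136960) - 640 = 188128 - 640 = 187488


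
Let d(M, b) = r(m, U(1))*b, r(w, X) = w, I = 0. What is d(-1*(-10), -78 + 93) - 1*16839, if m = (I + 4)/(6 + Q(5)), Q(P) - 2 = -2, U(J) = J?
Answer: -16829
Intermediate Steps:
Q(P) = 0 (Q(P) = 2 - 2 = 0)
m = ⅔ (m = (0 + 4)/(6 + 0) = 4/6 = 4*(⅙) = ⅔ ≈ 0.66667)
d(M, b) = 2*b/3
d(-1*(-10), -78 + 93) - 1*16839 = 2*(-78 + 93)/3 - 1*16839 = (⅔)*15 - 16839 = 10 - 16839 = -16829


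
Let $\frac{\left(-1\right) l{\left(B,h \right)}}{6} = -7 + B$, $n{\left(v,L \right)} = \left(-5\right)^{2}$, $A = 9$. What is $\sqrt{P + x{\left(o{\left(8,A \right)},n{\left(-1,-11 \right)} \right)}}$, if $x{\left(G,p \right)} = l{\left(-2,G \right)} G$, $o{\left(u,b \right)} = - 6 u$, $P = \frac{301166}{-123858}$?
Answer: $\frac{31 i \sqrt{1150441271}}{20643} \approx 50.936 i$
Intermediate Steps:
$P = - \frac{150583}{61929}$ ($P = 301166 \left(- \frac{1}{123858}\right) = - \frac{150583}{61929} \approx -2.4315$)
$n{\left(v,L \right)} = 25$
$l{\left(B,h \right)} = 42 - 6 B$ ($l{\left(B,h \right)} = - 6 \left(-7 + B\right) = 42 - 6 B$)
$x{\left(G,p \right)} = 54 G$ ($x{\left(G,p \right)} = \left(42 - -12\right) G = \left(42 + 12\right) G = 54 G$)
$\sqrt{P + x{\left(o{\left(8,A \right)},n{\left(-1,-11 \right)} \right)}} = \sqrt{- \frac{150583}{61929} + 54 \left(\left(-6\right) 8\right)} = \sqrt{- \frac{150583}{61929} + 54 \left(-48\right)} = \sqrt{- \frac{150583}{61929} - 2592} = \sqrt{- \frac{160670551}{61929}} = \frac{31 i \sqrt{1150441271}}{20643}$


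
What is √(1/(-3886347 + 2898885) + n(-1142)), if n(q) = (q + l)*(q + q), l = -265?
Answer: 11*√2877418960500490/329154 ≈ 1792.6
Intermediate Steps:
n(q) = 2*q*(-265 + q) (n(q) = (q - 265)*(q + q) = (-265 + q)*(2*q) = 2*q*(-265 + q))
√(1/(-3886347 + 2898885) + n(-1142)) = √(1/(-3886347 + 2898885) + 2*(-1142)*(-265 - 1142)) = √(1/(-987462) + 2*(-1142)*(-1407)) = √(-1/987462 + 3213588) = √(3173296033655/987462) = 11*√2877418960500490/329154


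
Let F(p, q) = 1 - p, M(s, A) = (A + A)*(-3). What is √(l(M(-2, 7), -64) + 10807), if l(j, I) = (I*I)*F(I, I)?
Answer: 3*√30783 ≈ 526.35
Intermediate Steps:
M(s, A) = -6*A (M(s, A) = (2*A)*(-3) = -6*A)
l(j, I) = I²*(1 - I) (l(j, I) = (I*I)*(1 - I) = I²*(1 - I))
√(l(M(-2, 7), -64) + 10807) = √((-64)²*(1 - 1*(-64)) + 10807) = √(4096*(1 + 64) + 10807) = √(4096*65 + 10807) = √(266240 + 10807) = √277047 = 3*√30783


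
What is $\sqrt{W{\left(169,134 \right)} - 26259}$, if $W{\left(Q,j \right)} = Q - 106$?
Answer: $2 i \sqrt{6549} \approx 161.85 i$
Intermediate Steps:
$W{\left(Q,j \right)} = -106 + Q$ ($W{\left(Q,j \right)} = Q - 106 = -106 + Q$)
$\sqrt{W{\left(169,134 \right)} - 26259} = \sqrt{\left(-106 + 169\right) - 26259} = \sqrt{63 - 26259} = \sqrt{-26196} = 2 i \sqrt{6549}$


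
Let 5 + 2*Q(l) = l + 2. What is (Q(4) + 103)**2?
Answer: 42849/4 ≈ 10712.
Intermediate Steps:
Q(l) = -3/2 + l/2 (Q(l) = -5/2 + (l + 2)/2 = -5/2 + (2 + l)/2 = -5/2 + (1 + l/2) = -3/2 + l/2)
(Q(4) + 103)**2 = ((-3/2 + (1/2)*4) + 103)**2 = ((-3/2 + 2) + 103)**2 = (1/2 + 103)**2 = (207/2)**2 = 42849/4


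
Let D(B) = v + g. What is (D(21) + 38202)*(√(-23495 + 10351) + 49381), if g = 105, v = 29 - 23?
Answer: 1891934253 + 76626*I*√3286 ≈ 1.8919e+9 + 4.3925e+6*I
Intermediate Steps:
v = 6
D(B) = 111 (D(B) = 6 + 105 = 111)
(D(21) + 38202)*(√(-23495 + 10351) + 49381) = (111 + 38202)*(√(-23495 + 10351) + 49381) = 38313*(√(-13144) + 49381) = 38313*(2*I*√3286 + 49381) = 38313*(49381 + 2*I*√3286) = 1891934253 + 76626*I*√3286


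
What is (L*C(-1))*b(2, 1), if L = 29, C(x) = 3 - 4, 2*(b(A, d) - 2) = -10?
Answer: 87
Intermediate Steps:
b(A, d) = -3 (b(A, d) = 2 + (½)*(-10) = 2 - 5 = -3)
C(x) = -1
(L*C(-1))*b(2, 1) = (29*(-1))*(-3) = -29*(-3) = 87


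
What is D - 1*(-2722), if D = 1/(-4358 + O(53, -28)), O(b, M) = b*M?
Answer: 15901923/5842 ≈ 2722.0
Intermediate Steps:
O(b, M) = M*b
D = -1/5842 (D = 1/(-4358 - 28*53) = 1/(-4358 - 1484) = 1/(-5842) = -1/5842 ≈ -0.00017117)
D - 1*(-2722) = -1/5842 - 1*(-2722) = -1/5842 + 2722 = 15901923/5842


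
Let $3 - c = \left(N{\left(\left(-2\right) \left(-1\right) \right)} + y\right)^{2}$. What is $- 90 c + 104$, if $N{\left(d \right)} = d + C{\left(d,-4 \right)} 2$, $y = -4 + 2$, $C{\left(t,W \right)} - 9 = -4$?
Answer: $8834$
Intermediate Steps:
$C{\left(t,W \right)} = 5$ ($C{\left(t,W \right)} = 9 - 4 = 5$)
$y = -2$
$N{\left(d \right)} = 10 + d$ ($N{\left(d \right)} = d + 5 \cdot 2 = d + 10 = 10 + d$)
$c = -97$ ($c = 3 - \left(\left(10 - -2\right) - 2\right)^{2} = 3 - \left(\left(10 + 2\right) - 2\right)^{2} = 3 - \left(12 - 2\right)^{2} = 3 - 10^{2} = 3 - 100 = -97$)
$- 90 c + 104 = \left(-90\right) \left(-97\right) + 104 = 8730 + 104 = 8834$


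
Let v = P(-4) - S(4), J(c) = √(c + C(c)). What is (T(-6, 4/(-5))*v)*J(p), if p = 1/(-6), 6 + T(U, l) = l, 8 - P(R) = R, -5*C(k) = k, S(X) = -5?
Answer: -578*I*√30/75 ≈ -42.211*I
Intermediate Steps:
C(k) = -k/5
P(R) = 8 - R
T(U, l) = -6 + l
p = -⅙ ≈ -0.16667
J(c) = 2*√5*√c/5 (J(c) = √(c - c/5) = √(4*c/5) = 2*√5*√c/5)
v = 17 (v = (8 - 1*(-4)) - 1*(-5) = (8 + 4) + 5 = 12 + 5 = 17)
(T(-6, 4/(-5))*v)*J(p) = ((-6 + 4/(-5))*17)*(2*√5*√(-⅙)/5) = ((-6 + 4*(-⅕))*17)*(2*√5*(I*√6/6)/5) = ((-6 - ⅘)*17)*(I*√30/15) = (-34/5*17)*(I*√30/15) = -578*I*√30/75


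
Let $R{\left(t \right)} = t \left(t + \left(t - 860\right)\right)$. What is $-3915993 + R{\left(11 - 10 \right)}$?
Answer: $-3916851$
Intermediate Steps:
$R{\left(t \right)} = t \left(-860 + 2 t\right)$ ($R{\left(t \right)} = t \left(t + \left(-860 + t\right)\right) = t \left(-860 + 2 t\right)$)
$-3915993 + R{\left(11 - 10 \right)} = -3915993 + 2 \left(11 - 10\right) \left(-430 + \left(11 - 10\right)\right) = -3915993 + 2 \cdot 1 \left(-430 + 1\right) = -3915993 + 2 \cdot 1 \left(-429\right) = -3915993 - 858 = -3916851$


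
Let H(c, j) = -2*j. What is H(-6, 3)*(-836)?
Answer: 5016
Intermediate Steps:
H(-6, 3)*(-836) = -2*3*(-836) = -6*(-836) = 5016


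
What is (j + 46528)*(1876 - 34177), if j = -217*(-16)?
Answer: -1615050000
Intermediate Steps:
j = 3472
(j + 46528)*(1876 - 34177) = (3472 + 46528)*(1876 - 34177) = 50000*(-32301) = -1615050000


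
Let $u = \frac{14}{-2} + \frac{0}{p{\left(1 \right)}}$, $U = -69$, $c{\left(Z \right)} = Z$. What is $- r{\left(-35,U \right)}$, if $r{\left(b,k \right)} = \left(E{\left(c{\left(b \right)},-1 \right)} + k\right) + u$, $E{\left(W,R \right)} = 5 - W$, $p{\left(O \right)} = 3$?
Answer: $36$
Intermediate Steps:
$u = -7$ ($u = \frac{14}{-2} + \frac{0}{3} = 14 \left(- \frac{1}{2}\right) + 0 \cdot \frac{1}{3} = -7 + 0 = -7$)
$r{\left(b,k \right)} = -2 + k - b$ ($r{\left(b,k \right)} = \left(\left(5 - b\right) + k\right) - 7 = \left(5 + k - b\right) - 7 = -2 + k - b$)
$- r{\left(-35,U \right)} = - (-2 - 69 - -35) = - (-2 - 69 + 35) = \left(-1\right) \left(-36\right) = 36$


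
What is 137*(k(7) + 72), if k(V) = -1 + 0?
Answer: 9727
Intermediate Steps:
k(V) = -1
137*(k(7) + 72) = 137*(-1 + 72) = 137*71 = 9727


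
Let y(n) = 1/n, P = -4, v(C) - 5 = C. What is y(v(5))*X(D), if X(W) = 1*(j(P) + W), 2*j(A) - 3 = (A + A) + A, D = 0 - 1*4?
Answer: -17/20 ≈ -0.85000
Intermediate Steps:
v(C) = 5 + C
D = -4 (D = 0 - 4 = -4)
j(A) = 3/2 + 3*A/2 (j(A) = 3/2 + ((A + A) + A)/2 = 3/2 + (2*A + A)/2 = 3/2 + (3*A)/2 = 3/2 + 3*A/2)
X(W) = -9/2 + W (X(W) = 1*((3/2 + (3/2)*(-4)) + W) = 1*((3/2 - 6) + W) = 1*(-9/2 + W) = -9/2 + W)
y(v(5))*X(D) = (-9/2 - 4)/(5 + 5) = -17/2/10 = (⅒)*(-17/2) = -17/20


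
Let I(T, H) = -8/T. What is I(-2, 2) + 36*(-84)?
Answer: -3020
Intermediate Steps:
I(-2, 2) + 36*(-84) = -8/(-2) + 36*(-84) = -8*(-1/2) - 3024 = 4 - 3024 = -3020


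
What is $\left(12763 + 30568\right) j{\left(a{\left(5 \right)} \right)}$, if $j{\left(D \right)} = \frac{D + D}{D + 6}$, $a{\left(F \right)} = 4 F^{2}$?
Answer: $\frac{4333100}{53} \approx 81757.0$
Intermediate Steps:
$j{\left(D \right)} = \frac{2 D}{6 + D}$
$\left(12763 + 30568\right) j{\left(a{\left(5 \right)} \right)} = \left(12763 + 30568\right) \frac{2 \cdot 4 \cdot 5^{2}}{6 + 4 \cdot 5^{2}} = 43331 \frac{2 \cdot 4 \cdot 25}{6 + 4 \cdot 25} = 43331 \cdot 2 \cdot 100 \frac{1}{6 + 100} = 43331 \cdot 2 \cdot 100 \cdot \frac{1}{106} = 43331 \cdot \frac{100}{53} = \frac{4333100}{53}$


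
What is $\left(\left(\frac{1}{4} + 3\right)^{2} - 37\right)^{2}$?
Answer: $\frac{178929}{256} \approx 698.94$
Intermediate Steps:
$\left(\left(\frac{1}{4} + 3\right)^{2} - 37\right)^{2} = \left(\left(\frac{13}{4}\right)^{2} - 37\right)^{2} = \left(\frac{169}{16} - 37\right)^{2} = \left(- \frac{423}{16}\right)^{2} = \frac{178929}{256}$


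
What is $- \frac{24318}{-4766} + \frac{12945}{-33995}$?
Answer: $\frac{76499454}{16202017} \approx 4.7216$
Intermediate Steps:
$- \frac{24318}{-4766} + \frac{12945}{-33995} = \left(-24318\right) \left(- \frac{1}{4766}\right) + 12945 \left(- \frac{1}{33995}\right) = \frac{12159}{2383} - \frac{2589}{6799} = \frac{76499454}{16202017}$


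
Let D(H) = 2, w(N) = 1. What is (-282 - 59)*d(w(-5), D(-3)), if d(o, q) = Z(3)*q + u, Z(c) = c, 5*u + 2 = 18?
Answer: -15686/5 ≈ -3137.2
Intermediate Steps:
u = 16/5 (u = -⅖ + (⅕)*18 = -⅖ + 18/5 = 16/5 ≈ 3.2000)
d(o, q) = 16/5 + 3*q (d(o, q) = 3*q + 16/5 = 16/5 + 3*q)
(-282 - 59)*d(w(-5), D(-3)) = (-282 - 59)*(16/5 + 3*2) = -341*(16/5 + 6) = -341*46/5 = -15686/5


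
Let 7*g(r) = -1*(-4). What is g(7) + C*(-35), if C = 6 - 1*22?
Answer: 3924/7 ≈ 560.57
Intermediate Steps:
g(r) = 4/7 (g(r) = (-1*(-4))/7 = (⅐)*4 = 4/7)
C = -16 (C = 6 - 22 = -16)
g(7) + C*(-35) = 4/7 - 16*(-35) = 4/7 + 560 = 3924/7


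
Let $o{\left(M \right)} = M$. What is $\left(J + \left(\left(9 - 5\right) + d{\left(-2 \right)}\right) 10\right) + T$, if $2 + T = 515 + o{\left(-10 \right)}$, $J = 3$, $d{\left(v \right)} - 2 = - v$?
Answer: $586$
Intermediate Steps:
$d{\left(v \right)} = 2 - v$
$T = 503$ ($T = -2 + \left(515 - 10\right) = -2 + 505 = 503$)
$\left(J + \left(\left(9 - 5\right) + d{\left(-2 \right)}\right) 10\right) + T = \left(3 + \left(\left(9 - 5\right) + \left(2 - -2\right)\right) 10\right) + 503 = \left(3 + \left(4 + \left(2 + 2\right)\right) 10\right) + 503 = \left(3 + \left(4 + 4\right) 10\right) + 503 = \left(3 + 8 \cdot 10\right) + 503 = \left(3 + 80\right) + 503 = 83 + 503 = 586$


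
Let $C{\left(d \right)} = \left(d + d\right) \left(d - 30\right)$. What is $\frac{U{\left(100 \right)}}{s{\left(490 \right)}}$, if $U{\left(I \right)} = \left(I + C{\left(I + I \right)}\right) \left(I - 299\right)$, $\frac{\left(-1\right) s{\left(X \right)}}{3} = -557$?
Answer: $- \frac{4517300}{557} \approx -8110.1$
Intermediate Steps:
$C{\left(d \right)} = 2 d \left(-30 + d\right)$
$s{\left(X \right)} = 1671$ ($s{\left(X \right)} = \left(-3\right) \left(-557\right) = 1671$)
$U{\left(I \right)} = \left(-299 + I\right) \left(I + 4 I \left(-30 + 2 I\right)\right)$ ($U{\left(I \right)} = \left(I + 2 \left(I + I\right) \left(-30 + \left(I + I\right)\right)\right) \left(I - 299\right) = \left(I + 2 \cdot 2 I \left(-30 + 2 I\right)\right) \left(-299 + I\right) = \left(I + 4 I \left(-30 + 2 I\right)\right) \left(-299 + I\right) = \left(-299 + I\right) \left(I + 4 I \left(-30 + 2 I\right)\right)$)
$\frac{U{\left(100 \right)}}{s{\left(490 \right)}} = \frac{100 \left(35581 - 251100 + 8 \cdot 100^{2}\right)}{1671} = 100 \left(35581 - 251100 + 8 \cdot 10000\right) \frac{1}{1671} = 100 \left(35581 - 251100 + 80000\right) \frac{1}{1671} = 100 \left(-135519\right) \frac{1}{1671} = \left(-13551900\right) \frac{1}{1671} = - \frac{4517300}{557}$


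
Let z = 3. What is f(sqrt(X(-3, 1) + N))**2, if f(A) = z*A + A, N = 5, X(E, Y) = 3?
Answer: 128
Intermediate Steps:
f(A) = 4*A (f(A) = 3*A + A = 4*A)
f(sqrt(X(-3, 1) + N))**2 = (4*sqrt(3 + 5))**2 = (4*sqrt(8))**2 = (4*(2*sqrt(2)))**2 = (8*sqrt(2))**2 = 128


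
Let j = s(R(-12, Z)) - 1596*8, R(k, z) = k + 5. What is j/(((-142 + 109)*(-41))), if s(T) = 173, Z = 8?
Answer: -1145/123 ≈ -9.3089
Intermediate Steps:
R(k, z) = 5 + k
j = -12595 (j = 173 - 1596*8 = 173 - 12768 = -12595)
j/(((-142 + 109)*(-41))) = -12595*(-1/(41*(-142 + 109))) = -12595/((-33*(-41))) = -12595/1353 = -12595*1/1353 = -1145/123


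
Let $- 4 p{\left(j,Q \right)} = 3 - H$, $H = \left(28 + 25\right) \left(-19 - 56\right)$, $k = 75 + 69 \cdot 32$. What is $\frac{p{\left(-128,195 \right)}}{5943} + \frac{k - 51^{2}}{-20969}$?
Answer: $- \frac{12642531}{83079178} \approx -0.15217$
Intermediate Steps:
$k = 2283$ ($k = 75 + 2208 = 2283$)
$H = -3975$ ($H = 53 \left(-75\right) = -3975$)
$p{\left(j,Q \right)} = - \frac{1989}{2}$ ($p{\left(j,Q \right)} = - \frac{3 - -3975}{4} = - \frac{3 + 3975}{4} = \left(- \frac{1}{4}\right) 3978 = - \frac{1989}{2}$)
$\frac{p{\left(-128,195 \right)}}{5943} + \frac{k - 51^{2}}{-20969} = - \frac{1989}{2 \cdot 5943} + \frac{2283 - 51^{2}}{-20969} = \left(- \frac{1989}{2}\right) \frac{1}{5943} + \left(2283 - 2601\right) \left(- \frac{1}{20969}\right) = - \frac{663}{3962} + \left(2283 - 2601\right) \left(- \frac{1}{20969}\right) = - \frac{663}{3962} - - \frac{318}{20969} = - \frac{663}{3962} + \frac{318}{20969} = - \frac{12642531}{83079178}$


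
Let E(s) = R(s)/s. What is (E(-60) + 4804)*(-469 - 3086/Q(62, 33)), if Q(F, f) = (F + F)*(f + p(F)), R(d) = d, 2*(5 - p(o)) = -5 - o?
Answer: -322496100/143 ≈ -2.2552e+6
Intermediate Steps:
p(o) = 15/2 + o/2 (p(o) = 5 - (-5 - o)/2 = 5 + (5/2 + o/2) = 15/2 + o/2)
E(s) = 1 (E(s) = s/s = 1)
Q(F, f) = 2*F*(15/2 + f + F/2) (Q(F, f) = (F + F)*(f + (15/2 + F/2)) = (2*F)*(15/2 + f + F/2) = 2*F*(15/2 + f + F/2))
(E(-60) + 4804)*(-469 - 3086/Q(62, 33)) = (1 + 4804)*(-469 - 3086*1/(62*(15 + 62 + 2*33))) = 4805*(-469 - 3086*1/(62*(15 + 62 + 66))) = 4805*(-469 - 3086/(62*143)) = 4805*(-469 - 3086/8866) = 4805*(-469 - 3086*1/8866) = 4805*(-469 - 1543/4433) = 4805*(-2080620/4433) = -322496100/143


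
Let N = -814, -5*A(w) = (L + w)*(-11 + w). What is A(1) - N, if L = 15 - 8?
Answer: 830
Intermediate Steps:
L = 7
A(w) = -(-11 + w)*(7 + w)/5 (A(w) = -(7 + w)*(-11 + w)/5 = -(-11 + w)*(7 + w)/5)
A(1) - N = (77/5 - ⅕*1² + (⅘)*1) - 1*(-814) = (77/5 - ⅕*1 + ⅘) + 814 = (77/5 - ⅕ + ⅘) + 814 = 16 + 814 = 830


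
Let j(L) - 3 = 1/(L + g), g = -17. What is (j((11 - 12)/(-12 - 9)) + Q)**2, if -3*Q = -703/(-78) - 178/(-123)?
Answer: 868286648761/2916348583824 ≈ 0.29773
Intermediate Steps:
j(L) = 3 + 1/(-17 + L) (j(L) = 3 + 1/(L - 17) = 3 + 1/(-17 + L))
Q = -33451/9594 (Q = -(-703/(-78) - 178/(-123))/3 = -(-703*(-1/78) - 178*(-1/123))/3 = -(703/78 + 178/123)/3 = -1/3*33451/3198 = -33451/9594 ≈ -3.4867)
(j((11 - 12)/(-12 - 9)) + Q)**2 = ((-50 + 3*((11 - 12)/(-12 - 9)))/(-17 + (11 - 12)/(-12 - 9)) - 33451/9594)**2 = ((-50 + 3*(-1/(-21)))/(-17 - 1/(-21)) - 33451/9594)**2 = ((-50 + 3*(-1*(-1/21)))/(-17 - 1*(-1/21)) - 33451/9594)**2 = ((-50 + 3*(1/21))/(-17 + 1/21) - 33451/9594)**2 = ((-50 + 1/7)/(-356/21) - 33451/9594)**2 = (-21/356*(-349/7) - 33451/9594)**2 = (1047/356 - 33451/9594)**2 = (-931819/1707732)**2 = 868286648761/2916348583824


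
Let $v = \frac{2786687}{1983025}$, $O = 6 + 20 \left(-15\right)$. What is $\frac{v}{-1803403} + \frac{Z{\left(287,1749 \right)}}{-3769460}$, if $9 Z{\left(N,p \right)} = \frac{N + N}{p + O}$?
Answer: $- \frac{2792132224712519}{3530495113471671934050} \approx -7.9086 \cdot 10^{-7}$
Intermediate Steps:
$O = -294$ ($O = 6 - 300 = -294$)
$Z{\left(N,p \right)} = \frac{2 N}{9 \left(-294 + p\right)}$ ($Z{\left(N,p \right)} = \frac{\left(N + N\right) \frac{1}{p - 294}}{9} = \frac{2 N \frac{1}{-294 + p}}{9} = \frac{2 N}{9 \left(-294 + p\right)}$)
$v = \frac{2786687}{1983025}$ ($v = 2786687 \cdot \frac{1}{1983025} = \frac{2786687}{1983025} \approx 1.4053$)
$\frac{v}{-1803403} + \frac{Z{\left(287,1749 \right)}}{-3769460} = \frac{2786687}{1983025 \left(-1803403\right)} + \frac{\frac{2}{9} \cdot 287 \frac{1}{-294 + 1749}}{-3769460} = \frac{2786687}{1983025} \left(- \frac{1}{1803403}\right) + \frac{2}{9} \cdot 287 \cdot \frac{1}{1455} \left(- \frac{1}{3769460}\right) = - \frac{2786687}{3576193234075} + \frac{2}{9} \cdot 287 \cdot \frac{1}{1455} \left(- \frac{1}{3769460}\right) = - \frac{2786687}{3576193234075} + \frac{574}{13095} \left(- \frac{1}{3769460}\right) = - \frac{2786687}{3576193234075} - \frac{287}{24680539350} = - \frac{2792132224712519}{3530495113471671934050}$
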